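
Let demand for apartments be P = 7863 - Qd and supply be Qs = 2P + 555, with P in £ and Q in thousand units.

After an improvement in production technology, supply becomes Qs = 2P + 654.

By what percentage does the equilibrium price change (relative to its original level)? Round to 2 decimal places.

-1.35

Solve the original market: 7863 - P = 2P + 555, hence P = 2436 and Q = 5427.
With the change applied: demand Qd = 7863 - P, supply Qs = 2P + 654.
Setting them equal: 7863 - P = 2P + 654 → 7209 = 3P, so P = 2403 and Q = 5460.
%ΔP = (2403 − 2436) / 2436 × 100 = -1.35%.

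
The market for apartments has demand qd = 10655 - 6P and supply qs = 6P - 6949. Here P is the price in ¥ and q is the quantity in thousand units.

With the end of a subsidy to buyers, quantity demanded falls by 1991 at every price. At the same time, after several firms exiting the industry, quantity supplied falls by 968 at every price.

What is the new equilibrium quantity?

Initially, 10655 - 6P = 6P - 6949, so 17604 = 12P and P = 1467, q = 1853.
After the shift, demand is qd = 8664 - 6P and supply is qs = 6P - 7917.
Clearing the new market: 8664 - 6P = 6P - 7917, so P = 1381.75 and q = 373.5.

373.5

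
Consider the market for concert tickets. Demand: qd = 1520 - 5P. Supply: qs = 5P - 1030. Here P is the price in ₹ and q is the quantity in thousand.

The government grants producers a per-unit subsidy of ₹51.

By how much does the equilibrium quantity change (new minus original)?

+127.5

Solve the original market: 1520 - 5P = 5P - 1030, hence P = 255 and q = 245.
Since sellers receive the price plus the subsidy, the effective supply curve becomes qs = 5P - 775.
Equate the new curves: 1520 - 5P = 5P - 775, giving 2295 = 10P, P = 229.5, q = 372.5.
Δq = 372.5 − 245 = +127.5.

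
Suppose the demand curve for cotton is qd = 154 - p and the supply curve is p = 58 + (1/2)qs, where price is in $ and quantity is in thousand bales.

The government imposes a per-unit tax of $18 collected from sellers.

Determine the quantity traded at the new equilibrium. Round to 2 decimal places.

52.00

Initially, 154 - p = 2p - 116, so 270 = 3p and p = 90, q = 64.
Since sellers keep the price net of the tax, the effective supply curve becomes qs = 2p - 152.
Clearing the new market: 154 - p = 2p - 152, so p = 102 and q = 52.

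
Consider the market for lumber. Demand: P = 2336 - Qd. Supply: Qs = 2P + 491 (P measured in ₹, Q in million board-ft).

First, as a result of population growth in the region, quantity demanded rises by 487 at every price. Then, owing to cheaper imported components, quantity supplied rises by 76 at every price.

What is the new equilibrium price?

752

Initially, 2336 - P = 2P + 491, so 1845 = 3P and P = 615, Q = 1721.
With the change applied: demand Qd = 2823 - P, supply Qs = 2P + 567.
Clearing the new market: 2823 - P = 2P + 567, so P = 752 and Q = 2071.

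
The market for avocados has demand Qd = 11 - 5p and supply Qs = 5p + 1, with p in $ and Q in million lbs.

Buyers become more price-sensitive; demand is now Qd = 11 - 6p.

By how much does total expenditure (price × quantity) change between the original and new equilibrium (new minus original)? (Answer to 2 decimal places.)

-0.96

Solve the original market: 11 - 5p = 5p + 1, hence p = 1 and Q = 6.
After the shift, demand is Qd = 11 - 6p and supply is Qs = 5p + 1.
Equate the new curves: 11 - 6p = 5p + 1, giving 10 = 11p, p = 10/11 ≈ 0.9091, Q = 61/11 ≈ 5.5455.
Expenditure moves from 1×6 = 6 to 0.9091×5.5455 = 5.0413; change = -0.96.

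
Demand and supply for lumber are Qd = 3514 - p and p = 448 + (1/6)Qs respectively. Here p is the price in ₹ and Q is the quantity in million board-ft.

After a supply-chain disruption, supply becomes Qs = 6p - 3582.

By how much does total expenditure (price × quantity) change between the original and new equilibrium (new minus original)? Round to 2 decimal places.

+206167.35

Initially, 3514 - p = 6p - 2688, so 6202 = 7p and p = 886, Q = 2628.
The new curves are Qd = 3514 - p (demand) and Qs = 6p - 3582 (supply).
Clearing the new market: 3514 - p = 6p - 3582, so p = 7096/7 ≈ 1013.7143 and Q = 17502/7 ≈ 2500.2857.
Expenditure moves from 886×2628 = 2328408 to 1013.7143×2500.2857 = 2534575.3469; change = +206167.35.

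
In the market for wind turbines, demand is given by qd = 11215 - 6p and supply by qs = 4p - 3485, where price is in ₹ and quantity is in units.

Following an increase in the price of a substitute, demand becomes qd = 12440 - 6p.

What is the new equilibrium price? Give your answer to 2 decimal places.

Original equilibrium: 11215 - 6p = 4p - 3485 gives 14700 = 10p, so p = 1470 and q = 2395.
The shock moves the curves to qd = 12440 - 6p and qs = 4p - 3485.
Equate the new curves: 12440 - 6p = 4p - 3485, giving 15925 = 10p, p = 1592.5, q = 2885.

1592.50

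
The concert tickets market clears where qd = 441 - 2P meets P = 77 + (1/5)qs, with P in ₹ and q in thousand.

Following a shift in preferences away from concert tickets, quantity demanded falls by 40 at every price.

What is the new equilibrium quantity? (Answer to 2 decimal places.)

176.43

Original equilibrium: 441 - 2P = 5P - 385 gives 826 = 7P, so P = 118 and q = 205.
The new curves are qd = 401 - 2P (demand) and qs = 5P - 385 (supply).
New equilibrium: 401 - 2P = 5P - 385 ⇒ 786 = 7P ⇒ P = 786/7 ≈ 112.2857, q = 1235/7 ≈ 176.4286.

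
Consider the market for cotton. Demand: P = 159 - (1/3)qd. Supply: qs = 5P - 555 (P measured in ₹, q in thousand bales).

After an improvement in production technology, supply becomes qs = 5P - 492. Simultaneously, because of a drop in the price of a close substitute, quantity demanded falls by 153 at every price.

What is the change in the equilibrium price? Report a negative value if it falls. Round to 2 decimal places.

Solve the original market: 477 - 3P = 5P - 555, hence P = 129 and q = 90.
The shock moves the curves to qd = 324 - 3P and qs = 5P - 492.
Setting them equal: 324 - 3P = 5P - 492 → 816 = 8P, so P = 102 and q = 18.
ΔP = 102 − 129 = -27.00.

-27.00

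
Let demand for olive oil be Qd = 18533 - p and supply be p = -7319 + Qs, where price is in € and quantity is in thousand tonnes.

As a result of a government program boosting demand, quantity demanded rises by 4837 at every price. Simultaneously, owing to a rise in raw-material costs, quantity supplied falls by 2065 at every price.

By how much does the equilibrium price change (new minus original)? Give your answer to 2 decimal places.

+3451.00

Solve the original market: 18533 - p = p + 7319, hence p = 5607 and Q = 12926.
The new curves are Qd = 23370 - p (demand) and Qs = p + 5254 (supply).
New equilibrium: 23370 - p = p + 5254 ⇒ 18116 = 2p ⇒ p = 9058, Q = 14312.
Δp = 9058 − 5607 = +3451.00.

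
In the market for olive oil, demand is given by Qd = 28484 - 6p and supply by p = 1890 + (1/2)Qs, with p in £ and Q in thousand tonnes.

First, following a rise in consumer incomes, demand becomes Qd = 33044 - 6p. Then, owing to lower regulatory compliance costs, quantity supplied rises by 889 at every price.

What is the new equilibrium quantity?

6092.75

Original equilibrium: 28484 - 6p = 2p - 3780 gives 32264 = 8p, so p = 4033 and Q = 4286.
With the change applied: demand Qd = 33044 - 6p, supply Qs = 2p - 2891.
Equate the new curves: 33044 - 6p = 2p - 2891, giving 35935 = 8p, p = 4491.875, Q = 6092.75.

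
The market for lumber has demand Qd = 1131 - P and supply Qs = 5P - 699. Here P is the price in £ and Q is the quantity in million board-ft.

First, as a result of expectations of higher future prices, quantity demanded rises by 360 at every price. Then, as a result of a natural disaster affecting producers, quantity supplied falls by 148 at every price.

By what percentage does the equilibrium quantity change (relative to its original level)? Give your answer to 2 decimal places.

Original equilibrium: 1131 - P = 5P - 699 gives 1830 = 6P, so P = 305 and Q = 826.
After the shift, demand is Qd = 1491 - P and supply is Qs = 5P - 847.
New equilibrium: 1491 - P = 5P - 847 ⇒ 2338 = 6P ⇒ P = 1169/3 ≈ 389.6667, Q = 3304/3 ≈ 1101.3333.
%ΔQ = (1101.3333 − 826) / 826 × 100 = +33.33%.

+33.33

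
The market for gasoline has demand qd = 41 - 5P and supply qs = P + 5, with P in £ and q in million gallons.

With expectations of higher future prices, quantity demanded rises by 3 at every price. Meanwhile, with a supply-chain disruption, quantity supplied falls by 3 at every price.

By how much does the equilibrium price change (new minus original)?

+1

Solve the original market: 41 - 5P = P + 5, hence P = 6 and q = 11.
With the change applied: demand qd = 44 - 5P, supply qs = P + 2.
Clearing the new market: 44 - 5P = P + 2, so P = 7 and q = 9.
ΔP = 7 − 6 = +1.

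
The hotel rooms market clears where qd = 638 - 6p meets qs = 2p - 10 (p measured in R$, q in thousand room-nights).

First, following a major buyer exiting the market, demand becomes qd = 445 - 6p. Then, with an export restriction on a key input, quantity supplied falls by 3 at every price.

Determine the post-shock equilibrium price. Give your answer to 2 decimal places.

57.25

Initially, 638 - 6p = 2p - 10, so 648 = 8p and p = 81, q = 152.
With the change applied: demand qd = 445 - 6p, supply qs = 2p - 13.
Equate the new curves: 445 - 6p = 2p - 13, giving 458 = 8p, p = 57.25, q = 101.5.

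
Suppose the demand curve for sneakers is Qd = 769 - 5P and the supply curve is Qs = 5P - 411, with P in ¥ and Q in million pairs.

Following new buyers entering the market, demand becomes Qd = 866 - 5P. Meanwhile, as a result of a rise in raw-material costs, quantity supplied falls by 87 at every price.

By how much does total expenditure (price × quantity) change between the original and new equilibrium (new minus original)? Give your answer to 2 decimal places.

Initially, 769 - 5P = 5P - 411, so 1180 = 10P and P = 118, Q = 179.
The new curves are Qd = 866 - 5P (demand) and Qs = 5P - 498 (supply).
Clearing the new market: 866 - 5P = 5P - 498, so P = 136.4 and Q = 184.
Expenditure moves from 118×179 = 21122 to 136.4×184 = 25097.6; change = +3975.60.

+3975.60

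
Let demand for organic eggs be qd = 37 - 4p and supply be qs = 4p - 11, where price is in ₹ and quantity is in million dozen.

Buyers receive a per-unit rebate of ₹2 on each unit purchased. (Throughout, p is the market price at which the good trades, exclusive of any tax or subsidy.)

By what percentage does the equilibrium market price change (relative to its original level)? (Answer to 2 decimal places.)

Before the shock: 37 - 4p = 4p - 11 ⇒ 48 = 8p ⇒ p = 6, q = 13.
Since buyers' out-of-pocket price is the market price minus the rebate, the effective demand curve becomes qd = 45 - 4p.
New equilibrium: 45 - 4p = 4p - 11 ⇒ 56 = 8p ⇒ p = 7, q = 17.
%Δp = (7 − 6) / 6 × 100 = +16.67%.

+16.67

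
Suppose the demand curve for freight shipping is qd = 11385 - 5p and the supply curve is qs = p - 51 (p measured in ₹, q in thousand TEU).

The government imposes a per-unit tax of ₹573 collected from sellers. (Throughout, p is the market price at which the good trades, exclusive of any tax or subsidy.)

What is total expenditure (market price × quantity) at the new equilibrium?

Solve the original market: 11385 - 5p = p - 51, hence p = 1906 and q = 1855.
Since sellers keep the price net of the tax, the effective supply curve becomes qs = p - 624.
Clearing the new market: 11385 - 5p = p - 624, so p = 2001.5 and q = 1377.5.
New expenditure = 2001.5 × 1377.5 = 2757066.25.

2757066.25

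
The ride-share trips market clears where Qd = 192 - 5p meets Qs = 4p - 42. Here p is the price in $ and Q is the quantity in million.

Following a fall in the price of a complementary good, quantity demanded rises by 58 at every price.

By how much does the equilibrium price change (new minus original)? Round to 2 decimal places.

Before the shock: 192 - 5p = 4p - 42 ⇒ 234 = 9p ⇒ p = 26, Q = 62.
With the change applied: demand Qd = 250 - 5p, supply Qs = 4p - 42.
Setting them equal: 250 - 5p = 4p - 42 → 292 = 9p, so p = 292/9 ≈ 32.4444 and Q = 790/9 ≈ 87.7778.
Δp = 32.4444 − 26 = +6.44.

+6.44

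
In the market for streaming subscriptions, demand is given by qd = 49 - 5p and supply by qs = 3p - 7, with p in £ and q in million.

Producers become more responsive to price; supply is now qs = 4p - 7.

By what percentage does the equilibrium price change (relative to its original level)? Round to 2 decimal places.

Initially, 49 - 5p = 3p - 7, so 56 = 8p and p = 7, q = 14.
The new curves are qd = 49 - 5p (demand) and qs = 4p - 7 (supply).
Equate the new curves: 49 - 5p = 4p - 7, giving 56 = 9p, p = 56/9 ≈ 6.2222, q = 161/9 ≈ 17.8889.
%Δp = (6.2222 − 7) / 7 × 100 = -11.11%.

-11.11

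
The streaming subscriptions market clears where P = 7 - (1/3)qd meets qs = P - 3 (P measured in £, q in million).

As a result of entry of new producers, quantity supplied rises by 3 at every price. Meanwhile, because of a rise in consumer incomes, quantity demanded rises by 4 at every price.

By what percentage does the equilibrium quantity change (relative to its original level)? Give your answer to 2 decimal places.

Before the shock: 21 - 3P = P - 3 ⇒ 24 = 4P ⇒ P = 6, q = 3.
The new curves are qd = 25 - 3P (demand) and qs = P (supply).
Equate the new curves: 25 - 3P = P, giving 25 = 4P, P = 6.25, q = 6.25.
%Δq = (6.25 − 3) / 3 × 100 = +108.33%.

+108.33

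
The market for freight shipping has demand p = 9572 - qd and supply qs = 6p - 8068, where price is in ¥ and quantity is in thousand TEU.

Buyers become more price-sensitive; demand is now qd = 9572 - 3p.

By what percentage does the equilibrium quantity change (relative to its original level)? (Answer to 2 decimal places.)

-47.65

Initially, 9572 - p = 6p - 8068, so 17640 = 7p and p = 2520, q = 7052.
The shock moves the curves to qd = 9572 - 3p and qs = 6p - 8068.
Setting them equal: 9572 - 3p = 6p - 8068 → 17640 = 9p, so p = 1960 and q = 3692.
%Δq = (3692 − 7052) / 7052 × 100 = -47.65%.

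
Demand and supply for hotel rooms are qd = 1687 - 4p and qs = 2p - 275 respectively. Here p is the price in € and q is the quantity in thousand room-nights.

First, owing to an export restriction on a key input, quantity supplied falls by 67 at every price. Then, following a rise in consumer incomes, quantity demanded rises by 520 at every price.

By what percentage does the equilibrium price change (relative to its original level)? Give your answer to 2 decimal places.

Original equilibrium: 1687 - 4p = 2p - 275 gives 1962 = 6p, so p = 327 and q = 379.
After the shift, demand is qd = 2207 - 4p and supply is qs = 2p - 342.
Equate the new curves: 2207 - 4p = 2p - 342, giving 2549 = 6p, p = 2549/6 ≈ 424.8333, q = 1523/3 ≈ 507.6667.
%Δp = (424.8333 − 327) / 327 × 100 = +29.92%.

+29.92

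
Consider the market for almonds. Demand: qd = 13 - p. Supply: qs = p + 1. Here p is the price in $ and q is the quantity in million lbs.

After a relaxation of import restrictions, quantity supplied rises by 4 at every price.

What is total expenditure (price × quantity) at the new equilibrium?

Original equilibrium: 13 - p = p + 1 gives 12 = 2p, so p = 6 and q = 7.
The new curves are qd = 13 - p (demand) and qs = p + 5 (supply).
New equilibrium: 13 - p = p + 5 ⇒ 8 = 2p ⇒ p = 4, q = 9.
New expenditure = 4 × 9 = 36.

36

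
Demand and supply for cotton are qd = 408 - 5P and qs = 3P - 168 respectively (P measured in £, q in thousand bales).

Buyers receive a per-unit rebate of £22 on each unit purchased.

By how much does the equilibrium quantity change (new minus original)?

+41.25

Solve the original market: 408 - 5P = 3P - 168, hence P = 72 and q = 48.
Since buyers' out-of-pocket price is the market price minus the rebate, the effective demand curve becomes qd = 518 - 5P.
Clearing the new market: 518 - 5P = 3P - 168, so P = 85.75 and q = 89.25.
Δq = 89.25 − 48 = +41.25.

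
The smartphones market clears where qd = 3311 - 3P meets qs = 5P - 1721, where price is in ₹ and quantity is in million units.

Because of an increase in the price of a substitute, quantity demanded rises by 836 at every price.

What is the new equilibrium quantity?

Original equilibrium: 3311 - 3P = 5P - 1721 gives 5032 = 8P, so P = 629 and q = 1424.
With the change applied: demand qd = 4147 - 3P, supply qs = 5P - 1721.
Setting them equal: 4147 - 3P = 5P - 1721 → 5868 = 8P, so P = 733.5 and q = 1946.5.

1946.5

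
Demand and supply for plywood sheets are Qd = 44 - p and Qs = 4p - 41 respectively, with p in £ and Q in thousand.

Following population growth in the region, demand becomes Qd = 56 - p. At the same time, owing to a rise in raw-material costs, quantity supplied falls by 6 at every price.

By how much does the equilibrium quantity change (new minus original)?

Before the shock: 44 - p = 4p - 41 ⇒ 85 = 5p ⇒ p = 17, Q = 27.
The shock moves the curves to Qd = 56 - p and Qs = 4p - 47.
Equate the new curves: 56 - p = 4p - 47, giving 103 = 5p, p = 20.6, Q = 35.4.
ΔQ = 35.4 − 27 = +8.4.

+8.4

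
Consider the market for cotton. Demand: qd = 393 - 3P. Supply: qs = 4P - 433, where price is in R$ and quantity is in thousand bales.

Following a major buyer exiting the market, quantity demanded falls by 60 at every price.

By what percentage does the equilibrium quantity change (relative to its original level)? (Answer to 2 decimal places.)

-87.91

Before the shock: 393 - 3P = 4P - 433 ⇒ 826 = 7P ⇒ P = 118, q = 39.
After the shift, demand is qd = 333 - 3P and supply is qs = 4P - 433.
Clearing the new market: 333 - 3P = 4P - 433, so P = 766/7 ≈ 109.4286 and q = 33/7 ≈ 4.7143.
%Δq = (4.7143 − 39) / 39 × 100 = -87.91%.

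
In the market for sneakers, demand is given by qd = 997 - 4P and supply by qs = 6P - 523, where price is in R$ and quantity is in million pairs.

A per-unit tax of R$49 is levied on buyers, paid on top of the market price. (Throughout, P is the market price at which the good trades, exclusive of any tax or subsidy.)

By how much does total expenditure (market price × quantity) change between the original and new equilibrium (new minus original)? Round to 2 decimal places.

-23194.64

Before the shock: 997 - 4P = 6P - 523 ⇒ 1520 = 10P ⇒ P = 152, q = 389.
Since buyers pay the price plus the tax, the effective demand curve becomes qd = 801 - 4P.
Clearing the new market: 801 - 4P = 6P - 523, so P = 132.4 and q = 271.4.
Expenditure moves from 152×389 = 59128 to 132.4×271.4 = 35933.36; change = -23194.64.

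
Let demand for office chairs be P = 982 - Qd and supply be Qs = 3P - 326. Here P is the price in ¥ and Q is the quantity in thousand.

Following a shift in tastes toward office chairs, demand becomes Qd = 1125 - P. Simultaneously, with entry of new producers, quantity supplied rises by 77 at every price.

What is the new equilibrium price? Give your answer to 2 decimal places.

343.50

Original equilibrium: 982 - P = 3P - 326 gives 1308 = 4P, so P = 327 and Q = 655.
After the shift, demand is Qd = 1125 - P and supply is Qs = 3P - 249.
Equate the new curves: 1125 - P = 3P - 249, giving 1374 = 4P, P = 343.5, Q = 781.5.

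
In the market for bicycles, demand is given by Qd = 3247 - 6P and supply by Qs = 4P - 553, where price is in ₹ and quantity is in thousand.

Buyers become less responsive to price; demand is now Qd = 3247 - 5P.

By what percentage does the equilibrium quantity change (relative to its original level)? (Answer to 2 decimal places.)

+17.47

Before the shock: 3247 - 6P = 4P - 553 ⇒ 3800 = 10P ⇒ P = 380, Q = 967.
After the shift, demand is Qd = 3247 - 5P and supply is Qs = 4P - 553.
Equate the new curves: 3247 - 5P = 4P - 553, giving 3800 = 9P, P = 3800/9 ≈ 422.2222, Q = 10223/9 ≈ 1135.8889.
%ΔQ = (1135.8889 − 967) / 967 × 100 = +17.47%.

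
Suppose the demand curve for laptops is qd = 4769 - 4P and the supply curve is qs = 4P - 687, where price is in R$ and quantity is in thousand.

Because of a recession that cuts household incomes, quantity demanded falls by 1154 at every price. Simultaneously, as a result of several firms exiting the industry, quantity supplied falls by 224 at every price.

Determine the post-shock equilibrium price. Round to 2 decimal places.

Original equilibrium: 4769 - 4P = 4P - 687 gives 5456 = 8P, so P = 682 and q = 2041.
The new curves are qd = 3615 - 4P (demand) and qs = 4P - 911 (supply).
Clearing the new market: 3615 - 4P = 4P - 911, so P = 565.75 and q = 1352.

565.75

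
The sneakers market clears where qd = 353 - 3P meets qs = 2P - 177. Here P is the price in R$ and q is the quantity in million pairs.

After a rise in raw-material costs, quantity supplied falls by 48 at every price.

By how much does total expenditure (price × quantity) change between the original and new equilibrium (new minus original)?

-2993.28

Solve the original market: 353 - 3P = 2P - 177, hence P = 106 and q = 35.
With the change applied: demand qd = 353 - 3P, supply qs = 2P - 225.
Setting them equal: 353 - 3P = 2P - 225 → 578 = 5P, so P = 115.6 and q = 6.2.
Expenditure moves from 106×35 = 3710 to 115.6×6.2 = 716.72; change = -2993.28.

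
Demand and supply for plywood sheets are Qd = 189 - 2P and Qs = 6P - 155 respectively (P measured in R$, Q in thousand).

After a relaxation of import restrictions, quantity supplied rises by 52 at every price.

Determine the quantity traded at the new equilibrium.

Solve the original market: 189 - 2P = 6P - 155, hence P = 43 and Q = 103.
With the change applied: demand Qd = 189 - 2P, supply Qs = 6P - 103.
New equilibrium: 189 - 2P = 6P - 103 ⇒ 292 = 8P ⇒ P = 36.5, Q = 116.

116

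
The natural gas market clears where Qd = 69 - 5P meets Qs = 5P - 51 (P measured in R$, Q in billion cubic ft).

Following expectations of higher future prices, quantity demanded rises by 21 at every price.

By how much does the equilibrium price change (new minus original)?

Original equilibrium: 69 - 5P = 5P - 51 gives 120 = 10P, so P = 12 and Q = 9.
The new curves are Qd = 90 - 5P (demand) and Qs = 5P - 51 (supply).
Equate the new curves: 90 - 5P = 5P - 51, giving 141 = 10P, P = 14.1, Q = 19.5.
ΔP = 14.1 − 12 = +2.1.

+2.1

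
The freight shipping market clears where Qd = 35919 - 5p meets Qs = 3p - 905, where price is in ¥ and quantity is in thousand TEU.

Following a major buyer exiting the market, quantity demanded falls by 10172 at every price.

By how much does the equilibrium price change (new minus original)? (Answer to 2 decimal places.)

Before the shock: 35919 - 5p = 3p - 905 ⇒ 36824 = 8p ⇒ p = 4603, Q = 12904.
With the change applied: demand Qd = 25747 - 5p, supply Qs = 3p - 905.
Setting them equal: 25747 - 5p = 3p - 905 → 26652 = 8p, so p = 3331.5 and Q = 9089.5.
Δp = 3331.5 − 4603 = -1271.50.

-1271.50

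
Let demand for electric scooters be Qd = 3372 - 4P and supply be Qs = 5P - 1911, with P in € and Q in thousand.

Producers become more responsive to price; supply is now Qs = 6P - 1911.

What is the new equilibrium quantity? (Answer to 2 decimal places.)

1258.80

Original equilibrium: 3372 - 4P = 5P - 1911 gives 5283 = 9P, so P = 587 and Q = 1024.
The new curves are Qd = 3372 - 4P (demand) and Qs = 6P - 1911 (supply).
Setting them equal: 3372 - 4P = 6P - 1911 → 5283 = 10P, so P = 528.3 and Q = 1258.8.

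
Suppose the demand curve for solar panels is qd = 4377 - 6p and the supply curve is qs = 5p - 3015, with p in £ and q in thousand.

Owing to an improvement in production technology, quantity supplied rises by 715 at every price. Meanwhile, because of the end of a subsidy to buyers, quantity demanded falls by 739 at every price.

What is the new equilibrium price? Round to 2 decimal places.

539.82

Before the shock: 4377 - 6p = 5p - 3015 ⇒ 7392 = 11p ⇒ p = 672, q = 345.
With the change applied: demand qd = 3638 - 6p, supply qs = 5p - 2300.
Setting them equal: 3638 - 6p = 5p - 2300 → 5938 = 11p, so p = 5938/11 ≈ 539.8182 and q = 4390/11 ≈ 399.0909.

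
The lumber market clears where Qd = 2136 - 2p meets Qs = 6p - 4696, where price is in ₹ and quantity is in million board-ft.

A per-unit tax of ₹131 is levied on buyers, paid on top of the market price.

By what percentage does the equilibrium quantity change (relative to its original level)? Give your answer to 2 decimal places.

-45.91

Solve the original market: 2136 - 2p = 6p - 4696, hence p = 854 and Q = 428.
Since buyers pay the price plus the tax, the effective demand curve becomes Qd = 1874 - 2p.
Equate the new curves: 1874 - 2p = 6p - 4696, giving 6570 = 8p, p = 821.25, Q = 231.5.
%ΔQ = (231.5 − 428) / 428 × 100 = -45.91%.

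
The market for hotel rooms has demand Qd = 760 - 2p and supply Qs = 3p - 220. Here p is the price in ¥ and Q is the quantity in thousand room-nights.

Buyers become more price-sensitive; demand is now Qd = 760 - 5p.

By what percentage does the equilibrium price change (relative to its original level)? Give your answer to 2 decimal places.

Initially, 760 - 2p = 3p - 220, so 980 = 5p and p = 196, Q = 368.
After the shift, demand is Qd = 760 - 5p and supply is Qs = 3p - 220.
Clearing the new market: 760 - 5p = 3p - 220, so p = 122.5 and Q = 147.5.
%Δp = (122.5 − 196) / 196 × 100 = -37.50%.

-37.50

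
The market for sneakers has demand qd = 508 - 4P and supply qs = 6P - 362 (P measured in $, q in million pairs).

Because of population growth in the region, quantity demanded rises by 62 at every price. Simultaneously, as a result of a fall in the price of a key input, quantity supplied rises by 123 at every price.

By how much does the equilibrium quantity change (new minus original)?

+86.4

Before the shock: 508 - 4P = 6P - 362 ⇒ 870 = 10P ⇒ P = 87, q = 160.
The new curves are qd = 570 - 4P (demand) and qs = 6P - 239 (supply).
Setting them equal: 570 - 4P = 6P - 239 → 809 = 10P, so P = 80.9 and q = 246.4.
Δq = 246.4 − 160 = +86.4.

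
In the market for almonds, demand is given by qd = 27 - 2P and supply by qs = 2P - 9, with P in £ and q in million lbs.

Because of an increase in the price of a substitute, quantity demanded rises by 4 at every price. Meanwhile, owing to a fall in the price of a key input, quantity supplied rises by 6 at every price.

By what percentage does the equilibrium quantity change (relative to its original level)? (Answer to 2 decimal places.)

Solve the original market: 27 - 2P = 2P - 9, hence P = 9 and q = 9.
With the change applied: demand qd = 31 - 2P, supply qs = 2P - 3.
Equate the new curves: 31 - 2P = 2P - 3, giving 34 = 4P, P = 8.5, q = 14.
%Δq = (14 − 9) / 9 × 100 = +55.56%.

+55.56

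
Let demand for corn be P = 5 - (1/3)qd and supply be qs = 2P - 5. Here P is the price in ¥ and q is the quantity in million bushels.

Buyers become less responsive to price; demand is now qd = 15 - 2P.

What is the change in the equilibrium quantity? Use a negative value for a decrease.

Initially, 15 - 3P = 2P - 5, so 20 = 5P and P = 4, q = 3.
The new curves are qd = 15 - 2P (demand) and qs = 2P - 5 (supply).
Setting them equal: 15 - 2P = 2P - 5 → 20 = 4P, so P = 5 and q = 5.
Δq = 5 − 3 = +2.

+2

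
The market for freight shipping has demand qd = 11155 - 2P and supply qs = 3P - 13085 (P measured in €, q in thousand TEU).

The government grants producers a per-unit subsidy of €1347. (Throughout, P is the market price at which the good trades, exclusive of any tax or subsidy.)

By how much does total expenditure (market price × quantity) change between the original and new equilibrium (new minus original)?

Original equilibrium: 11155 - 2P = 3P - 13085 gives 24240 = 5P, so P = 4848 and q = 1459.
Since sellers receive the price plus the subsidy, the effective supply curve becomes qs = 3P - 9044.
New equilibrium: 11155 - 2P = 3P - 9044 ⇒ 20199 = 5P ⇒ P = 4039.8, q = 3075.4.
Expenditure moves from 4848×1459 = 7073232 to 4039.8×3075.4 = 12424000.92; change = +5350768.92.

+5350768.92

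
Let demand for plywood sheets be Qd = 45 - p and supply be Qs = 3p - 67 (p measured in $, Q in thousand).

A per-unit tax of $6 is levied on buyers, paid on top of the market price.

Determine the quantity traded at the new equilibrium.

12.5

Initially, 45 - p = 3p - 67, so 112 = 4p and p = 28, Q = 17.
Since buyers pay the price plus the tax, the effective demand curve becomes Qd = 39 - p.
Setting them equal: 39 - p = 3p - 67 → 106 = 4p, so p = 26.5 and Q = 12.5.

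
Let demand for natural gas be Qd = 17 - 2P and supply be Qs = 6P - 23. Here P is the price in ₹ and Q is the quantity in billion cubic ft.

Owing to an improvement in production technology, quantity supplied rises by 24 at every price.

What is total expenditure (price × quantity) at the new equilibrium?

Before the shock: 17 - 2P = 6P - 23 ⇒ 40 = 8P ⇒ P = 5, Q = 7.
After the shift, demand is Qd = 17 - 2P and supply is Qs = 6P + 1.
Clearing the new market: 17 - 2P = 6P + 1, so P = 2 and Q = 13.
New expenditure = 2 × 13 = 26.

26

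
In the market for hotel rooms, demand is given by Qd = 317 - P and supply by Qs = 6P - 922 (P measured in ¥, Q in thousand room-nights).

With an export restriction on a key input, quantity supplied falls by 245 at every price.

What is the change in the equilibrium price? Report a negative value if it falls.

+35

Solve the original market: 317 - P = 6P - 922, hence P = 177 and Q = 140.
The shock moves the curves to Qd = 317 - P and Qs = 6P - 1167.
Equate the new curves: 317 - P = 6P - 1167, giving 1484 = 7P, P = 212, Q = 105.
ΔP = 212 − 177 = +35.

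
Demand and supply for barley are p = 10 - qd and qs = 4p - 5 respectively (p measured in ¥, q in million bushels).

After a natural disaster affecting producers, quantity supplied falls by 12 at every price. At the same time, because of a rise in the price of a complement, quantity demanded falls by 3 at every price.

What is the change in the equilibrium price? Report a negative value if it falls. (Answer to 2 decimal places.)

Original equilibrium: 10 - p = 4p - 5 gives 15 = 5p, so p = 3 and q = 7.
The new curves are qd = 7 - p (demand) and qs = 4p - 17 (supply).
Clearing the new market: 7 - p = 4p - 17, so p = 4.8 and q = 2.2.
Δp = 4.8 − 3 = +1.80.

+1.80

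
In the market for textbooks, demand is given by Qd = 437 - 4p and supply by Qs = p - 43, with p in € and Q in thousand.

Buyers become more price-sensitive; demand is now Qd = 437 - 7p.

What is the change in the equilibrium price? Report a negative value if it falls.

Original equilibrium: 437 - 4p = p - 43 gives 480 = 5p, so p = 96 and Q = 53.
The new curves are Qd = 437 - 7p (demand) and Qs = p - 43 (supply).
New equilibrium: 437 - 7p = p - 43 ⇒ 480 = 8p ⇒ p = 60, Q = 17.
Δp = 60 − 96 = -36.

-36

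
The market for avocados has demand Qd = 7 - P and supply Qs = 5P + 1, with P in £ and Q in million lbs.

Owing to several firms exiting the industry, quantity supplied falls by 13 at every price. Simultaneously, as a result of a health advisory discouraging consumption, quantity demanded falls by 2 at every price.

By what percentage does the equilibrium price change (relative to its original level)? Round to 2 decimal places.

+183.33

Solve the original market: 7 - P = 5P + 1, hence P = 1 and Q = 6.
With the change applied: demand Qd = 5 - P, supply Qs = 5P - 12.
New equilibrium: 5 - P = 5P - 12 ⇒ 17 = 6P ⇒ P = 17/6 ≈ 2.8333, Q = 13/6 ≈ 2.1667.
%ΔP = (2.8333 − 1) / 1 × 100 = +183.33%.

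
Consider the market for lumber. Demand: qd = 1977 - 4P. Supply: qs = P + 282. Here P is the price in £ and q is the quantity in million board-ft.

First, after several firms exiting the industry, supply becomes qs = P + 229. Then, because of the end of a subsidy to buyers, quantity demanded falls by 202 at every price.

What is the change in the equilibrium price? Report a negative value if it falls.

Original equilibrium: 1977 - 4P = P + 282 gives 1695 = 5P, so P = 339 and q = 621.
The new curves are qd = 1775 - 4P (demand) and qs = P + 229 (supply).
Clearing the new market: 1775 - 4P = P + 229, so P = 309.2 and q = 538.2.
ΔP = 309.2 − 339 = -29.8.

-29.8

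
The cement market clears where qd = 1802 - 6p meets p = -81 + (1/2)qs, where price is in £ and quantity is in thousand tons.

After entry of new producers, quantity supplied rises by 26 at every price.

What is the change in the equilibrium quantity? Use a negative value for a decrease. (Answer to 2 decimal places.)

Solve the original market: 1802 - 6p = 2p + 162, hence p = 205 and q = 572.
The shock moves the curves to qd = 1802 - 6p and qs = 2p + 188.
Equate the new curves: 1802 - 6p = 2p + 188, giving 1614 = 8p, p = 201.75, q = 591.5.
Δq = 591.5 − 572 = +19.50.

+19.50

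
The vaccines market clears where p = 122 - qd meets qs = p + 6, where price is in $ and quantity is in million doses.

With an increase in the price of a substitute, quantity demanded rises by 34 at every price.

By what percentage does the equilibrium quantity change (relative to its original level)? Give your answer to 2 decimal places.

Before the shock: 122 - p = p + 6 ⇒ 116 = 2p ⇒ p = 58, q = 64.
The new curves are qd = 156 - p (demand) and qs = p + 6 (supply).
New equilibrium: 156 - p = p + 6 ⇒ 150 = 2p ⇒ p = 75, q = 81.
%Δq = (81 − 64) / 64 × 100 = +26.56%.

+26.56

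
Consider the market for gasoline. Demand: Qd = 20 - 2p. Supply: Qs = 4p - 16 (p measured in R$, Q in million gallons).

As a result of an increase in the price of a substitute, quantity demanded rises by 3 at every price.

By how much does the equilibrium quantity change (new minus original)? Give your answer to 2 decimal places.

+2.00

Before the shock: 20 - 2p = 4p - 16 ⇒ 36 = 6p ⇒ p = 6, Q = 8.
After the shift, demand is Qd = 23 - 2p and supply is Qs = 4p - 16.
Clearing the new market: 23 - 2p = 4p - 16, so p = 6.5 and Q = 10.
ΔQ = 10 − 8 = +2.00.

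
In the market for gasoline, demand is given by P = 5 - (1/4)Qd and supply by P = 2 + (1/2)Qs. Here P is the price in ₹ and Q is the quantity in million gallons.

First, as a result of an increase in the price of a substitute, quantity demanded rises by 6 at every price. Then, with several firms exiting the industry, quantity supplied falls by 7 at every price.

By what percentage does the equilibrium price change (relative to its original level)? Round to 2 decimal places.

Original equilibrium: 20 - 4P = 2P - 4 gives 24 = 6P, so P = 4 and Q = 4.
After the shift, demand is Qd = 26 - 4P and supply is Qs = 2P - 11.
Setting them equal: 26 - 4P = 2P - 11 → 37 = 6P, so P = 37/6 ≈ 6.1667 and Q = 4/3 ≈ 1.3333.
%ΔP = (6.1667 − 4) / 4 × 100 = +54.17%.

+54.17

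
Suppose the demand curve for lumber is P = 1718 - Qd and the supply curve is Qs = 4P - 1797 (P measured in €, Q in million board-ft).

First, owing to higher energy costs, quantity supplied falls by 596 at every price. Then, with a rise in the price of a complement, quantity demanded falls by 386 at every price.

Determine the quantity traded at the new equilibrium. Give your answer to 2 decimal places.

Before the shock: 1718 - P = 4P - 1797 ⇒ 3515 = 5P ⇒ P = 703, Q = 1015.
With the change applied: demand Qd = 1332 - P, supply Qs = 4P - 2393.
New equilibrium: 1332 - P = 4P - 2393 ⇒ 3725 = 5P ⇒ P = 745, Q = 587.

587.00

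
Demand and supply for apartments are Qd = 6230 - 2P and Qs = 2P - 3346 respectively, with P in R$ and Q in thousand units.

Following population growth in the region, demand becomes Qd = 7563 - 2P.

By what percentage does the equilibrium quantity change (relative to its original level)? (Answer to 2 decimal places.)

Original equilibrium: 6230 - 2P = 2P - 3346 gives 9576 = 4P, so P = 2394 and Q = 1442.
With the change applied: demand Qd = 7563 - 2P, supply Qs = 2P - 3346.
Equate the new curves: 7563 - 2P = 2P - 3346, giving 10909 = 4P, P = 2727.25, Q = 2108.5.
%ΔQ = (2108.5 − 1442) / 1442 × 100 = +46.22%.

+46.22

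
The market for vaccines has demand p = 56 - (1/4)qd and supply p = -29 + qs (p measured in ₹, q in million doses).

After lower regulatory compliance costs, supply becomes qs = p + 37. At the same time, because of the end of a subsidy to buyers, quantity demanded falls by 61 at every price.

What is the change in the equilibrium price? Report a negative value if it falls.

-13.8

Initially, 224 - 4p = p + 29, so 195 = 5p and p = 39, q = 68.
The new curves are qd = 163 - 4p (demand) and qs = p + 37 (supply).
Setting them equal: 163 - 4p = p + 37 → 126 = 5p, so p = 25.2 and q = 62.2.
Δp = 25.2 − 39 = -13.8.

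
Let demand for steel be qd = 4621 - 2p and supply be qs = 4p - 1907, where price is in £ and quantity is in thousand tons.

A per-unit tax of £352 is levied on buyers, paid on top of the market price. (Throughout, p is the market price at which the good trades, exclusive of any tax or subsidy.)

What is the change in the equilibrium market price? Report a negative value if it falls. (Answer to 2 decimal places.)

-117.33

Original equilibrium: 4621 - 2p = 4p - 1907 gives 6528 = 6p, so p = 1088 and q = 2445.
Since buyers pay the price plus the tax, the effective demand curve becomes qd = 3917 - 2p.
New equilibrium: 3917 - 2p = 4p - 1907 ⇒ 5824 = 6p ⇒ p = 2912/3 ≈ 970.6667, q = 5927/3 ≈ 1975.6667.
Δp = 970.6667 − 1088 = -117.33.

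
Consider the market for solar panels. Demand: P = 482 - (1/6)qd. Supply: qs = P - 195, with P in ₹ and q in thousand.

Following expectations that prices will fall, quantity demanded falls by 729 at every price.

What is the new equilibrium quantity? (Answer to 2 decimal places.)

141.86

Original equilibrium: 2892 - 6P = P - 195 gives 3087 = 7P, so P = 441 and q = 246.
After the shift, demand is qd = 2163 - 6P and supply is qs = P - 195.
Equate the new curves: 2163 - 6P = P - 195, giving 2358 = 7P, P = 2358/7 ≈ 336.8571, q = 993/7 ≈ 141.8571.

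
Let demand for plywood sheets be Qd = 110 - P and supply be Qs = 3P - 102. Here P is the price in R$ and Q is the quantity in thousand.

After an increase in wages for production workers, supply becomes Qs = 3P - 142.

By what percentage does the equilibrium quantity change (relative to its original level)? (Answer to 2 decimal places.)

Before the shock: 110 - P = 3P - 102 ⇒ 212 = 4P ⇒ P = 53, Q = 57.
With the change applied: demand Qd = 110 - P, supply Qs = 3P - 142.
Equate the new curves: 110 - P = 3P - 142, giving 252 = 4P, P = 63, Q = 47.
%ΔQ = (47 − 57) / 57 × 100 = -17.54%.

-17.54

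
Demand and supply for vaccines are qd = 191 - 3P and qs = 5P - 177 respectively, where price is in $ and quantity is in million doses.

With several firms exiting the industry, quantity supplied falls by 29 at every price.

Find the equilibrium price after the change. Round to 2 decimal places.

49.63

Solve the original market: 191 - 3P = 5P - 177, hence P = 46 and q = 53.
After the shift, demand is qd = 191 - 3P and supply is qs = 5P - 206.
Clearing the new market: 191 - 3P = 5P - 206, so P = 49.625 and q = 42.125.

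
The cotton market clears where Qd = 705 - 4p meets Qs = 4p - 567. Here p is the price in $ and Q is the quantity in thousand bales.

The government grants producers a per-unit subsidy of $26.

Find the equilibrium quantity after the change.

121

Solve the original market: 705 - 4p = 4p - 567, hence p = 159 and Q = 69.
Since sellers receive the price plus the subsidy, the effective supply curve becomes Qs = 4p - 463.
Equate the new curves: 705 - 4p = 4p - 463, giving 1168 = 8p, p = 146, Q = 121.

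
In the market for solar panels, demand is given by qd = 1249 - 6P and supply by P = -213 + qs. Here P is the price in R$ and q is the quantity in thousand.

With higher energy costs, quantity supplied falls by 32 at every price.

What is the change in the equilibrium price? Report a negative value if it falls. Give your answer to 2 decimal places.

+4.57

Before the shock: 1249 - 6P = P + 213 ⇒ 1036 = 7P ⇒ P = 148, q = 361.
After the shift, demand is qd = 1249 - 6P and supply is qs = P + 181.
Clearing the new market: 1249 - 6P = P + 181, so P = 1068/7 ≈ 152.5714 and q = 2335/7 ≈ 333.5714.
ΔP = 152.5714 − 148 = +4.57.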